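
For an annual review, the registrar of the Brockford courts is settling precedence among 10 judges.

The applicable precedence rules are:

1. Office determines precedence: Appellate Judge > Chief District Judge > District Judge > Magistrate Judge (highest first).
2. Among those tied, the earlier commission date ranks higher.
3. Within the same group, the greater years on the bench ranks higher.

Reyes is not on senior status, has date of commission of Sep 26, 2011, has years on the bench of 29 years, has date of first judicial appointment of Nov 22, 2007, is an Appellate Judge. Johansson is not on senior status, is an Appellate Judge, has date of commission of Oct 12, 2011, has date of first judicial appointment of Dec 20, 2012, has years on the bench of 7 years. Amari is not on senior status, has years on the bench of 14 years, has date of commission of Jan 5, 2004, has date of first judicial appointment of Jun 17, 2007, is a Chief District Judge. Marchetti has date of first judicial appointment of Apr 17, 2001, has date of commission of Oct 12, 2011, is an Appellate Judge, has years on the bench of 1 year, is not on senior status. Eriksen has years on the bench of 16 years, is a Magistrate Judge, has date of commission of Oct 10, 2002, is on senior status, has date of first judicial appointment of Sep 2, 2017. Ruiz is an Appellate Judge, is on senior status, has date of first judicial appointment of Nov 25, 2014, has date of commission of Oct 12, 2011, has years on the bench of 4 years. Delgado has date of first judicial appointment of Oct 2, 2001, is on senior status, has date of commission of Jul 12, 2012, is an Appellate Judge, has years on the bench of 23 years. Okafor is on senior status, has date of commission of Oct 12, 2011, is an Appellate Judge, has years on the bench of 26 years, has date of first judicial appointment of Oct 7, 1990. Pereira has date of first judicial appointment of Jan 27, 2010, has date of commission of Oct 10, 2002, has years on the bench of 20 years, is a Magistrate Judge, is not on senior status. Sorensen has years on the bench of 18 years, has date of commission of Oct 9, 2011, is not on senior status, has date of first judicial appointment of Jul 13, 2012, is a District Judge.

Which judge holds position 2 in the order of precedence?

By office: Reyes, Okafor, Johansson, Ruiz, Marchetti and Delgado (Appellate Judge); then Amari (Chief District Judge); then Sorensen (District Judge); then Pereira and Eriksen (Magistrate Judge).
Among Reyes, Okafor, Johansson, Ruiz, Marchetti and Delgado, by date of commission (earlier first): Reyes (Sep 26, 2011) before Okafor, Johansson, Ruiz and Marchetti (Oct 12, 2011) before Delgado (Jul 12, 2012).
Among Okafor, Johansson, Ruiz and Marchetti, by years on the bench (higher first): Okafor (26 years) before Johansson (7 years) before Ruiz (4 years) before Marchetti (1 year).
Pereira and Eriksen both have date of commission Oct 10, 2002, so the next rule applies.
Among Pereira and Eriksen, by years on the bench (higher first): Pereira (20 years) before Eriksen (16 years).
Order: Reyes, Okafor, Johansson, Ruiz, Marchetti, Delgado, Amari, Sorensen, Pereira, Eriksen.

Okafor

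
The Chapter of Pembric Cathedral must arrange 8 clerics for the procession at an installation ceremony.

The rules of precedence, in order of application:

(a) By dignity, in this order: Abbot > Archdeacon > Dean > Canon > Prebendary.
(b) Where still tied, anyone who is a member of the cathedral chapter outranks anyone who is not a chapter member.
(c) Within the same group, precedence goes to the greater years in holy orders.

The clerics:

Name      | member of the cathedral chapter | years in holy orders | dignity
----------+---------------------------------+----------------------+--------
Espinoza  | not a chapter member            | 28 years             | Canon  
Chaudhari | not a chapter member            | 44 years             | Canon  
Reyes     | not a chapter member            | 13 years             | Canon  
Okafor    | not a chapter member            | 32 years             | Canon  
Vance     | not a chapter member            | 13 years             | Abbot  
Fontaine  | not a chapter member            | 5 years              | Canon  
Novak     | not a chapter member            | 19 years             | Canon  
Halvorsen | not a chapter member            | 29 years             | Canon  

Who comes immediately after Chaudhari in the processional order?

Okafor

By dignity: Vance (Abbot); then Chaudhari, Okafor, Halvorsen, Espinoza, Novak, Reyes and Fontaine (Canon).
Chaudhari, Okafor, Halvorsen, Espinoza, Novak, Reyes and Fontaine are each not a chapter member, so the next rule applies.
Among Chaudhari, Okafor, Halvorsen, Espinoza, Novak, Reyes and Fontaine, by years in holy orders (higher first): Chaudhari (44 years) before Okafor (32 years) before Halvorsen (29 years) before Espinoza (28 years) before Novak (19 years) before Reyes (13 years) before Fontaine (5 years).
Order: Vance, Chaudhari, Okafor, Halvorsen, Espinoza, Novak, Reyes, Fontaine.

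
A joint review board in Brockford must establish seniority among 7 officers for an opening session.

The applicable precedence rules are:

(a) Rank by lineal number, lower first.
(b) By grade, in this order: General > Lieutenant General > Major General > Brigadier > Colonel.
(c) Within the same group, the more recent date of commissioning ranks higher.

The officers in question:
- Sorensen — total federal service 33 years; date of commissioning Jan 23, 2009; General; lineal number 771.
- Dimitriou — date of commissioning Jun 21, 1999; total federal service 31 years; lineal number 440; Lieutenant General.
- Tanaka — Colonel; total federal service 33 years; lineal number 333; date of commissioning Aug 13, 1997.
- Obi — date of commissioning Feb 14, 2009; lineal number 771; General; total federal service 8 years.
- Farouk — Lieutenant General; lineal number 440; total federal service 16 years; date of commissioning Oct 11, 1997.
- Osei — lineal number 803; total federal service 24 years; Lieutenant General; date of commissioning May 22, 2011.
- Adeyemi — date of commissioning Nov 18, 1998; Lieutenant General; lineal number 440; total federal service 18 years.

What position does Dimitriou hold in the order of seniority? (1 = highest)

2

By lineal number (lower first): Tanaka (333); then Dimitriou, Adeyemi and Farouk (each 440); then Obi and Sorensen (both 771); then Osei (803).
Dimitriou, Adeyemi and Farouk are each Lieutenant General, so the next rule applies.
Among Dimitriou, Adeyemi and Farouk, by date of commissioning (later first): Dimitriou (Jun 21, 1999) before Adeyemi (Nov 18, 1998) before Farouk (Oct 11, 1997).
Obi and Sorensen are each General, so the next rule applies.
Among Obi and Sorensen, by date of commissioning (later first): Obi (Feb 14, 2009) before Sorensen (Jan 23, 2009).
Order: Tanaka, Dimitriou, Adeyemi, Farouk, Obi, Sorensen, Osei. So position 2.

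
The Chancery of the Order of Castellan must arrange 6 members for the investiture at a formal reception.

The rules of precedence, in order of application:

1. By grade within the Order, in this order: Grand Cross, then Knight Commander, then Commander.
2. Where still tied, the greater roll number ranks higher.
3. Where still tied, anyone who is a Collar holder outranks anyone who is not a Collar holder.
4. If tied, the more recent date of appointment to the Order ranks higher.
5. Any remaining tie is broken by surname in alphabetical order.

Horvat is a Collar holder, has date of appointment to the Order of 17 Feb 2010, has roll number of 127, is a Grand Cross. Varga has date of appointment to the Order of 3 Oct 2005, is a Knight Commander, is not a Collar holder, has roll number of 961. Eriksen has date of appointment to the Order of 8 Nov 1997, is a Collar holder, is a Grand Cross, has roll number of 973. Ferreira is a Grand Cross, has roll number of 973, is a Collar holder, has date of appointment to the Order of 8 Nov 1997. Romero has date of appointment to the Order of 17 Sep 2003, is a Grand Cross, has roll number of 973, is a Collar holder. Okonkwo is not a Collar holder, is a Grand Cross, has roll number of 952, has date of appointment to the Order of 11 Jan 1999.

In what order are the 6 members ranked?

Romero, Eriksen, Ferreira, Okonkwo, Horvat, Varga

By grade within the Order: Romero, Eriksen, Ferreira, Okonkwo and Horvat (Grand Cross); then Varga (Knight Commander).
Among Romero, Eriksen, Ferreira, Okonkwo and Horvat, by roll number (higher first): Romero, Eriksen and Ferreira (973) before Okonkwo (952) before Horvat (127).
Romero, Eriksen and Ferreira are each a Collar holder, so the next rule applies.
Among Romero, Eriksen and Ferreira, by date of appointment to the Order (later first): Romero (17 Sep 2003) before Eriksen and Ferreira (8 Nov 1997).
Among Eriksen and Ferreira, alphabetically by surname: Eriksen before Ferreira.
Full order: Romero, Eriksen, Ferreira, Okonkwo, Horvat, Varga.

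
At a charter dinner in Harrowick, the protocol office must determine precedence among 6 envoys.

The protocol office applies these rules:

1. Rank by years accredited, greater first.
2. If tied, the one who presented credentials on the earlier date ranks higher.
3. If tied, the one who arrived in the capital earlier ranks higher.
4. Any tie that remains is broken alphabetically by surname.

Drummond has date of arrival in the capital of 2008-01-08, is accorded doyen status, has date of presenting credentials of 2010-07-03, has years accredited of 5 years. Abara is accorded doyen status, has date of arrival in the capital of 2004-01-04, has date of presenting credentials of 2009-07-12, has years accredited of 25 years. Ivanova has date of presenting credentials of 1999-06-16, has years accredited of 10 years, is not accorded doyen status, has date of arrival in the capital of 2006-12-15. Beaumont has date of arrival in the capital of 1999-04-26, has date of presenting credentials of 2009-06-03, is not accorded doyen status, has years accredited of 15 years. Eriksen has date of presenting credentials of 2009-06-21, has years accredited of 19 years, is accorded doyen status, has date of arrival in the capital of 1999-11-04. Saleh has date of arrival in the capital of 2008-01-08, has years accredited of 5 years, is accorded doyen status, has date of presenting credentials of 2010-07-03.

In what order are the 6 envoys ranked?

By years accredited (higher first): Abara (25 years); then Eriksen (19 years); then Beaumont (15 years); then Ivanova (10 years); then Drummond and Saleh (both 5 years).
Drummond and Saleh both have date of presenting credentials 2010-07-03, so the next rule applies.
Drummond and Saleh both have date of arrival in the capital 2008-01-08, so the next rule applies.
Among Drummond and Saleh, alphabetically by surname: Drummond before Saleh.
Full order: Abara, Eriksen, Beaumont, Ivanova, Drummond, Saleh.

Abara, Eriksen, Beaumont, Ivanova, Drummond, Saleh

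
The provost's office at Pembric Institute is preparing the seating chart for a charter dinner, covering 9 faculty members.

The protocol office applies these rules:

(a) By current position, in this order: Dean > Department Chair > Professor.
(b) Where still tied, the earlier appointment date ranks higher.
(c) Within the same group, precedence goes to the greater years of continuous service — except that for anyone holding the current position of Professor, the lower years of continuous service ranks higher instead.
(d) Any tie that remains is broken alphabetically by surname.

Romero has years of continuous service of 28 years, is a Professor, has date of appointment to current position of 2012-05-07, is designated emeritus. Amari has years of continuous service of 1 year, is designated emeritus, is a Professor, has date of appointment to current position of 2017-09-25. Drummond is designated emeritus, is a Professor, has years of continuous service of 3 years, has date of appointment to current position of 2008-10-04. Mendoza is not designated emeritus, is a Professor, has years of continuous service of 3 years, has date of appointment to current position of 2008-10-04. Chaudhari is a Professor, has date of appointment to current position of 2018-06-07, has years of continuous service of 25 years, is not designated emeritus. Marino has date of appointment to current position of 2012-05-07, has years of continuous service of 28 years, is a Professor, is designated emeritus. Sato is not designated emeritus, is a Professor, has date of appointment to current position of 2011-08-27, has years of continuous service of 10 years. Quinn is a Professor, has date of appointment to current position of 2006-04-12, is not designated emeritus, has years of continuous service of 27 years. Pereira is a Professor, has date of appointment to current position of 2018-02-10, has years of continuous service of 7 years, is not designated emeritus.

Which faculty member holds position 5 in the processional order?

By current position: Quinn, Drummond, Mendoza, Sato, Marino, Romero, Amari, Pereira and Chaudhari (Professor).
Among Quinn, Drummond, Mendoza, Sato, Marino, Romero, Amari, Pereira and Chaudhari, by date of appointment to current position (earlier first): Quinn (2006-04-12) before Drummond and Mendoza (2008-10-04) before Sato (2011-08-27) before Marino and Romero (2012-05-07) before Amari (2017-09-25) before Pereira (2018-02-10) before Chaudhari (2018-06-07).
Drummond and Mendoza both have years of continuous service 3 years, so the next rule applies.
Among Drummond and Mendoza, alphabetically by surname: Drummond before Mendoza.
Marino and Romero both have years of continuous service 28 years, so the next rule applies.
Among Marino and Romero, alphabetically by surname: Marino before Romero.
Order: Quinn, Drummond, Mendoza, Sato, Marino, Romero, Amari, Pereira, Chaudhari.

Marino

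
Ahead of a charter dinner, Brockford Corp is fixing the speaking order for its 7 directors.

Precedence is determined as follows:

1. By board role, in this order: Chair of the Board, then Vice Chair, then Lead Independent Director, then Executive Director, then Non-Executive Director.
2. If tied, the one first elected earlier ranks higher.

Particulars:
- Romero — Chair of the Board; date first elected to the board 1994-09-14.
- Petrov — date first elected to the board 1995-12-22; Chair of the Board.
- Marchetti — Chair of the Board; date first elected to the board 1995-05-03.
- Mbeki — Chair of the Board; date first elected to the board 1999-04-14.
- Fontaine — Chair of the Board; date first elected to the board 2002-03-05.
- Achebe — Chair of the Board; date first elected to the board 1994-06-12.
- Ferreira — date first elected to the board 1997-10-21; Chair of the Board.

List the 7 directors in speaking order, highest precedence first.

By board role: Achebe, Romero, Marchetti, Petrov, Ferreira, Mbeki and Fontaine (Chair of the Board).
Among Achebe, Romero, Marchetti, Petrov, Ferreira, Mbeki and Fontaine, by date first elected to the board (earlier first): Achebe (1994-06-12) before Romero (1994-09-14) before Marchetti (1995-05-03) before Petrov (1995-12-22) before Ferreira (1997-10-21) before Mbeki (1999-04-14) before Fontaine (2002-03-05).
Full order: Achebe, Romero, Marchetti, Petrov, Ferreira, Mbeki, Fontaine.

Achebe, Romero, Marchetti, Petrov, Ferreira, Mbeki, Fontaine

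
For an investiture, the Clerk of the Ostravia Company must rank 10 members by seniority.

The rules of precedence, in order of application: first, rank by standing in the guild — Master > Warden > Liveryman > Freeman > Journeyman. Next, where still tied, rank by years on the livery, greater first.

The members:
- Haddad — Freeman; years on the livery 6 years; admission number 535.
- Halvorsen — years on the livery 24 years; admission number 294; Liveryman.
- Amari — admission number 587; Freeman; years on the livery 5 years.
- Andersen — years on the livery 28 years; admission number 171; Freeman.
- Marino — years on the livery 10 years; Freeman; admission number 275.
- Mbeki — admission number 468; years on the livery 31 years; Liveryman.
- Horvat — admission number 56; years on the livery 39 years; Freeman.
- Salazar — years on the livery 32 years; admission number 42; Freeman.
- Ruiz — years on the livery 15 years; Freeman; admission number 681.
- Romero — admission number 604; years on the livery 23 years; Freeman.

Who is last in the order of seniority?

By standing in the guild: Mbeki and Halvorsen (Liveryman); then Horvat, Salazar, Andersen, Romero, Ruiz, Marino, Haddad and Amari (Freeman).
Among Mbeki and Halvorsen, by years on the livery (higher first): Mbeki (31 years) before Halvorsen (24 years).
Among Horvat, Salazar, Andersen, Romero, Ruiz, Marino, Haddad and Amari, by years on the livery (higher first): Horvat (39 years) before Salazar (32 years) before Andersen (28 years) before Romero (23 years) before Ruiz (15 years) before Marino (10 years) before Haddad (6 years) before Amari (5 years).
Order: Mbeki, Halvorsen, Horvat, Salazar, Andersen, Romero, Ruiz, Marino, Haddad, Amari.

Amari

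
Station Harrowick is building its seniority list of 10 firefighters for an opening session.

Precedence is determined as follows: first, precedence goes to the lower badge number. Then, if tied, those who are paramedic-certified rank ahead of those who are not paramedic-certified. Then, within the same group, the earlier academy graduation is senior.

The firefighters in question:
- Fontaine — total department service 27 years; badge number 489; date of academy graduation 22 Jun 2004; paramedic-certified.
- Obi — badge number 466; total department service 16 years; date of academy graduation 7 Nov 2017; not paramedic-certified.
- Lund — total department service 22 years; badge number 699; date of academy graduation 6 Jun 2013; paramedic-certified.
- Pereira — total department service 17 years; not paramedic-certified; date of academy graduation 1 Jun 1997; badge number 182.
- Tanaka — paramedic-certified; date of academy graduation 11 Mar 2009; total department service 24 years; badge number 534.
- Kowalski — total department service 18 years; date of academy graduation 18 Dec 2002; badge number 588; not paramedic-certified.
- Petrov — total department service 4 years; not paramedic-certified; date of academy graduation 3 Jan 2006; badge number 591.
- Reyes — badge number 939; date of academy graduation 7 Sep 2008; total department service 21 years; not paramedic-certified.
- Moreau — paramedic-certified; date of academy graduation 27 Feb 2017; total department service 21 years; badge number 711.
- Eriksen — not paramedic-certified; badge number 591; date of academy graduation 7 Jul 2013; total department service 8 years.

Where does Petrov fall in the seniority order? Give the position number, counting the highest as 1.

6

By badge number (lower first): Pereira (182); then Obi (466); then Fontaine (489); then Tanaka (534); then Kowalski (588); then Petrov and Eriksen (both 591); then Lund (699); then Moreau (711); then Reyes (939).
Petrov and Eriksen are each not paramedic-certified, so the next rule applies.
Among Petrov and Eriksen, by date of academy graduation (earlier first): Petrov (3 Jan 2006) before Eriksen (7 Jul 2013).
Order: Pereira, Obi, Fontaine, Tanaka, Kowalski, Petrov, Eriksen, Lund, Moreau, Reyes. So position 6.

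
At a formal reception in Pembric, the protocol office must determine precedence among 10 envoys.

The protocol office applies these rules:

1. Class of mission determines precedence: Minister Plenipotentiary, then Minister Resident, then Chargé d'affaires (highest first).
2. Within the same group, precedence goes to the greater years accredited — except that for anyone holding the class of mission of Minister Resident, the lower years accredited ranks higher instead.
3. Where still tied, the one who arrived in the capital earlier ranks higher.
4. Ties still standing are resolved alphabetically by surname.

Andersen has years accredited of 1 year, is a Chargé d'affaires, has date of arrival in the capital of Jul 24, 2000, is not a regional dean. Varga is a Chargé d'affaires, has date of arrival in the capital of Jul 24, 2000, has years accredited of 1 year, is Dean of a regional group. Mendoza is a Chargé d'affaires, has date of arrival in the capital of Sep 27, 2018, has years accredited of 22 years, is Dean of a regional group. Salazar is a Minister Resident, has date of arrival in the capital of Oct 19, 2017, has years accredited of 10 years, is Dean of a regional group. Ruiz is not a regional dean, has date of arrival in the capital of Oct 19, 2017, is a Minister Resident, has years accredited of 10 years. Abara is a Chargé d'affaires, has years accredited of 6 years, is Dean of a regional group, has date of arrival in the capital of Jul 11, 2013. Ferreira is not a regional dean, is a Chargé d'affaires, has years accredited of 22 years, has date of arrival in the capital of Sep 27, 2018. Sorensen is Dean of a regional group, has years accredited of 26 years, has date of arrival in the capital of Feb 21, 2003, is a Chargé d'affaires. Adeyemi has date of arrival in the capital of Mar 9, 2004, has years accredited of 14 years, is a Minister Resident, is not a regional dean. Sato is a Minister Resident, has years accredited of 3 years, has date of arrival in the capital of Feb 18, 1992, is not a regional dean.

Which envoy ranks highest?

By class of mission: Sato, Ruiz, Salazar and Adeyemi (Minister Resident); then Sorensen, Ferreira, Mendoza, Abara, Andersen and Varga (Chargé d'affaires).
Among Sato, Ruiz, Salazar and Adeyemi, by years accredited (lower first) (reversed rule for this group): Sato (3 years) before Ruiz and Salazar (10 years) before Adeyemi (14 years).
Ruiz and Salazar both have date of arrival in the capital Oct 19, 2017, so the next rule applies.
Among Ruiz and Salazar, alphabetically by surname: Ruiz before Salazar.
Among Sorensen, Ferreira, Mendoza, Abara, Andersen and Varga, by years accredited (higher first): Sorensen (26 years) before Ferreira and Mendoza (22 years) before Abara (6 years) before Andersen and Varga (1 year).
Ferreira and Mendoza both have date of arrival in the capital Sep 27, 2018, so the next rule applies.
Among Ferreira and Mendoza, alphabetically by surname: Ferreira before Mendoza.
Andersen and Varga both have date of arrival in the capital Jul 24, 2000, so the next rule applies.
Among Andersen and Varga, alphabetically by surname: Andersen before Varga.
Order: Sato, Ruiz, Salazar, Adeyemi, Sorensen, Ferreira, Mendoza, Abara, Andersen, Varga.

Sato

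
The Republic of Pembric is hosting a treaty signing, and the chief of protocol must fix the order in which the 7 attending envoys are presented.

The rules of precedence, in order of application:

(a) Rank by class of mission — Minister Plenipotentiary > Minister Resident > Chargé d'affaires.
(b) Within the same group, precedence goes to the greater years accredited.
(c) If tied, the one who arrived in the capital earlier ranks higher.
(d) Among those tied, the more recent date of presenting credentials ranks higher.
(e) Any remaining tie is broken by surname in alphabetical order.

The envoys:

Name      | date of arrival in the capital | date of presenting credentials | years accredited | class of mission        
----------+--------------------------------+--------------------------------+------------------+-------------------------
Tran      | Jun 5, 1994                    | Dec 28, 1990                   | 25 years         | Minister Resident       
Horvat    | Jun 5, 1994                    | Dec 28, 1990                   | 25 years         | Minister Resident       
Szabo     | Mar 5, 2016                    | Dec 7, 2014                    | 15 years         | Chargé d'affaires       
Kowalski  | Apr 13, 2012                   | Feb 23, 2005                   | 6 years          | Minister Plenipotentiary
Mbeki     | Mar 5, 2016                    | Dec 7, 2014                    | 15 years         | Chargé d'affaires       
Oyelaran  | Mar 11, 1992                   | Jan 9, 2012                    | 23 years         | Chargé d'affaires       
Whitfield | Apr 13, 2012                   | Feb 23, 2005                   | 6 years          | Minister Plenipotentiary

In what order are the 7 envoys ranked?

By class of mission: Kowalski and Whitfield (Minister Plenipotentiary); then Horvat and Tran (Minister Resident); then Oyelaran, Mbeki and Szabo (Chargé d'affaires).
Kowalski and Whitfield both have years accredited 6 years, so the next rule applies.
Kowalski and Whitfield both have date of arrival in the capital Apr 13, 2012, so the next rule applies.
Kowalski and Whitfield both have date of presenting credentials Feb 23, 2005, so the next rule applies.
Among Kowalski and Whitfield, alphabetically by surname: Kowalski before Whitfield.
Horvat and Tran both have years accredited 25 years, so the next rule applies.
Horvat and Tran both have date of arrival in the capital Jun 5, 1994, so the next rule applies.
Horvat and Tran both have date of presenting credentials Dec 28, 1990, so the next rule applies.
Among Horvat and Tran, alphabetically by surname: Horvat before Tran.
Among Oyelaran, Mbeki and Szabo, by years accredited (higher first): Oyelaran (23 years) before Mbeki and Szabo (15 years).
Mbeki and Szabo both have date of arrival in the capital Mar 5, 2016, so the next rule applies.
Mbeki and Szabo both have date of presenting credentials Dec 7, 2014, so the next rule applies.
Among Mbeki and Szabo, alphabetically by surname: Mbeki before Szabo.
Full order: Kowalski, Whitfield, Horvat, Tran, Oyelaran, Mbeki, Szabo.

Kowalski, Whitfield, Horvat, Tran, Oyelaran, Mbeki, Szabo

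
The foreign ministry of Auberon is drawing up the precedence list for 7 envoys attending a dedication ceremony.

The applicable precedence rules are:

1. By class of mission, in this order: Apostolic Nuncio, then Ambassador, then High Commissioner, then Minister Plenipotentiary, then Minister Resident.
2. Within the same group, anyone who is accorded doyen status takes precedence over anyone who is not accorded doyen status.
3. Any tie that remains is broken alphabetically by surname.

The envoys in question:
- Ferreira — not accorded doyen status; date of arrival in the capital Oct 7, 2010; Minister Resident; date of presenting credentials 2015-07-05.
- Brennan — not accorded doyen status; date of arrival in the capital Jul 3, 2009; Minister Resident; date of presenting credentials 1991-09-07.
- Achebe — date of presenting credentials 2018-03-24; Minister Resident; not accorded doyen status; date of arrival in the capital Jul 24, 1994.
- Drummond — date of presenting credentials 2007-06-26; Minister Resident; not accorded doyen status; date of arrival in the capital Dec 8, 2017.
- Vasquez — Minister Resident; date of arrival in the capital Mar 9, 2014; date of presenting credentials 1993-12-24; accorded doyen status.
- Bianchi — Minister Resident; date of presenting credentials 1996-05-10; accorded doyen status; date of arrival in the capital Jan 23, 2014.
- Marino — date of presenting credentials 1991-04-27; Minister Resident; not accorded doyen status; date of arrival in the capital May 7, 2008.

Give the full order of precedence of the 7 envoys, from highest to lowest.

By class of mission: Bianchi, Vasquez, Achebe, Brennan, Drummond, Ferreira and Marino (Minister Resident).
Among Bianchi, Vasquez, Achebe, Brennan, Drummond, Ferreira and Marino, accorded doyen status before not accorded doyen status: Bianchi and Vasquez (accorded doyen status) before Achebe, Brennan, Drummond, Ferreira and Marino (not accorded doyen status).
Among Bianchi and Vasquez, alphabetically by surname: Bianchi before Vasquez.
Among Achebe, Brennan, Drummond, Ferreira and Marino, alphabetically by surname: Achebe before Brennan before Drummond before Ferreira before Marino.
Full order: Bianchi, Vasquez, Achebe, Brennan, Drummond, Ferreira, Marino.

Bianchi, Vasquez, Achebe, Brennan, Drummond, Ferreira, Marino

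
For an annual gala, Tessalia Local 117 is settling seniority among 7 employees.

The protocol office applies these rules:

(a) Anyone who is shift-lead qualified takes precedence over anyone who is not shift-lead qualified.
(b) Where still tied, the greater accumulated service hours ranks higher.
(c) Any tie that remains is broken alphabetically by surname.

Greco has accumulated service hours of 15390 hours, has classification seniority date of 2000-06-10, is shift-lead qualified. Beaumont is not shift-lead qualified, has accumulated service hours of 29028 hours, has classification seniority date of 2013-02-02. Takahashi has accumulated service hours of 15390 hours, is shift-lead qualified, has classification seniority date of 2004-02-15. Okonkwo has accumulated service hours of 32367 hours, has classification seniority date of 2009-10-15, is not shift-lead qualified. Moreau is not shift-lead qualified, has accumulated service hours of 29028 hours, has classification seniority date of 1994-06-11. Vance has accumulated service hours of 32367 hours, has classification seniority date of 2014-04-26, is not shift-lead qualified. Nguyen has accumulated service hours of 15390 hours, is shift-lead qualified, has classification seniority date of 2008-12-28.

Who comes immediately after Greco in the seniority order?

Nguyen

By the first rule: Greco, Nguyen and Takahashi (each shift-lead qualified); then Okonkwo, Vance, Beaumont and Moreau (each not shift-lead qualified).
Greco, Nguyen and Takahashi all have accumulated service hours 15390 hours, so the next rule applies.
Among Greco, Nguyen and Takahashi, alphabetically by surname: Greco before Nguyen before Takahashi.
Among Okonkwo, Vance, Beaumont and Moreau, by accumulated service hours (higher first): Okonkwo and Vance (32367 hours) before Beaumont and Moreau (29028 hours).
Among Okonkwo and Vance, alphabetically by surname: Okonkwo before Vance.
Among Beaumont and Moreau, alphabetically by surname: Beaumont before Moreau.
Order: Greco, Nguyen, Takahashi, Okonkwo, Vance, Beaumont, Moreau.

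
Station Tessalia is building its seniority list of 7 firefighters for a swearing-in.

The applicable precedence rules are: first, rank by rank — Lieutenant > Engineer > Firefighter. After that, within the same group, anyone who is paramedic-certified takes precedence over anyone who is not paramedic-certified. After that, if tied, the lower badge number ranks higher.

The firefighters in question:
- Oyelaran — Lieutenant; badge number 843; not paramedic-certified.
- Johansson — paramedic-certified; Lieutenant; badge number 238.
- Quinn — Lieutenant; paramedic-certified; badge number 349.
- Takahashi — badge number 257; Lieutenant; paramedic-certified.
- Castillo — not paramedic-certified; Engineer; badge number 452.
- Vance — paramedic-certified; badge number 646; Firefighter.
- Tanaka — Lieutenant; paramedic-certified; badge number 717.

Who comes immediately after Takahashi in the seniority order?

By rank: Johansson, Takahashi, Quinn, Tanaka and Oyelaran (Lieutenant); then Castillo (Engineer); then Vance (Firefighter).
Among Johansson, Takahashi, Quinn, Tanaka and Oyelaran, paramedic-certified before not paramedic-certified: Johansson, Takahashi, Quinn and Tanaka (paramedic-certified) before Oyelaran (not paramedic-certified).
Among Johansson, Takahashi, Quinn and Tanaka, by badge number (lower first): Johansson (238) before Takahashi (257) before Quinn (349) before Tanaka (717).
Order: Johansson, Takahashi, Quinn, Tanaka, Oyelaran, Castillo, Vance.

Quinn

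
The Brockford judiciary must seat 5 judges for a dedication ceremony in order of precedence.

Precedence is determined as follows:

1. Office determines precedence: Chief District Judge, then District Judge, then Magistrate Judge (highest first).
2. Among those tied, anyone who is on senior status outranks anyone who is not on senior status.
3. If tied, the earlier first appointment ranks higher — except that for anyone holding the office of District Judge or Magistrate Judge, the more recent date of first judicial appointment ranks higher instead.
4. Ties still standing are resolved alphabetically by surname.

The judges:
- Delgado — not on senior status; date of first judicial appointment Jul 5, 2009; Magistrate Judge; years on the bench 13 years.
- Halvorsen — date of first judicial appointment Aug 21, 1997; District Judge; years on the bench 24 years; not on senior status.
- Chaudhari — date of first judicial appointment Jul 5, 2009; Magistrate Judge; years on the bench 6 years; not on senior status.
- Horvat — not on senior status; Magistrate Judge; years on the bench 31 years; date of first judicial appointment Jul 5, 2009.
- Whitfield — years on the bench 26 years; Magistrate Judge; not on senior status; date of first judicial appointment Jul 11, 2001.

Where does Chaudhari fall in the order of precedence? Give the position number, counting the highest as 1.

By office: Halvorsen (District Judge); then Chaudhari, Delgado, Horvat and Whitfield (Magistrate Judge).
Chaudhari, Delgado, Horvat and Whitfield are each not on senior status, so the next rule applies.
Among Chaudhari, Delgado, Horvat and Whitfield, by date of first judicial appointment (later first) (reversed rule for this group): Chaudhari, Delgado and Horvat (Jul 5, 2009) before Whitfield (Jul 11, 2001).
Among Chaudhari, Delgado and Horvat, alphabetically by surname: Chaudhari before Delgado before Horvat.
Order: Halvorsen, Chaudhari, Delgado, Horvat, Whitfield. So position 2.

2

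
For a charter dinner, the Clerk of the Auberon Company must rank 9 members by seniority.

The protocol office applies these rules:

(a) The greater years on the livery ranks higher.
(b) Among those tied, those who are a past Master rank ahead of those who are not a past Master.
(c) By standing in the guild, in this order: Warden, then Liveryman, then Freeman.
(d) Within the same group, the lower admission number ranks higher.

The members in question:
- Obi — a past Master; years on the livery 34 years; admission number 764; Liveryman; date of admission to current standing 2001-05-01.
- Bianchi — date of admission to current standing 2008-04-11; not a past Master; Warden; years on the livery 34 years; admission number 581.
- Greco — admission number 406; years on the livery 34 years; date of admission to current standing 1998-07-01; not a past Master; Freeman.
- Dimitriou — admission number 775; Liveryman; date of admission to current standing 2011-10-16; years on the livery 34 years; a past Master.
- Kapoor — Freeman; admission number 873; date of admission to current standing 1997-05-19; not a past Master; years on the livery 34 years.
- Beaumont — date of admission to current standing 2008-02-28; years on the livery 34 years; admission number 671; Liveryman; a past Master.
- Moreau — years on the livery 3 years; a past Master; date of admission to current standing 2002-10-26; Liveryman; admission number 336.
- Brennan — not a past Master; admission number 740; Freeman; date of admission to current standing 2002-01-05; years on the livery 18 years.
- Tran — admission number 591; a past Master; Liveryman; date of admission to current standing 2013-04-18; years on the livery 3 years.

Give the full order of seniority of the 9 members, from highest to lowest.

Beaumont, Obi, Dimitriou, Bianchi, Greco, Kapoor, Brennan, Moreau, Tran

By years on the livery (higher first): Beaumont, Obi, Dimitriou, Bianchi, Greco and Kapoor (each 34 years); then Brennan (18 years); then Moreau and Tran (both 3 years).
Among Beaumont, Obi, Dimitriou, Bianchi, Greco and Kapoor, a past Master before not a past Master: Beaumont, Obi and Dimitriou (a past Master) before Bianchi, Greco and Kapoor (not a past Master).
Beaumont, Obi and Dimitriou are each Liveryman, so the next rule applies.
Among Beaumont, Obi and Dimitriou, by admission number (lower first): Beaumont (671) before Obi (764) before Dimitriou (775).
Among Bianchi, Greco and Kapoor, by standing in the guild: Bianchi (Warden) before Greco and Kapoor (Freeman).
Among Greco and Kapoor, by admission number (lower first): Greco (406) before Kapoor (873).
Moreau and Tran are each a past Master, so the next rule applies.
Moreau and Tran are each Liveryman, so the next rule applies.
Among Moreau and Tran, by admission number (lower first): Moreau (336) before Tran (591).
Full order: Beaumont, Obi, Dimitriou, Bianchi, Greco, Kapoor, Brennan, Moreau, Tran.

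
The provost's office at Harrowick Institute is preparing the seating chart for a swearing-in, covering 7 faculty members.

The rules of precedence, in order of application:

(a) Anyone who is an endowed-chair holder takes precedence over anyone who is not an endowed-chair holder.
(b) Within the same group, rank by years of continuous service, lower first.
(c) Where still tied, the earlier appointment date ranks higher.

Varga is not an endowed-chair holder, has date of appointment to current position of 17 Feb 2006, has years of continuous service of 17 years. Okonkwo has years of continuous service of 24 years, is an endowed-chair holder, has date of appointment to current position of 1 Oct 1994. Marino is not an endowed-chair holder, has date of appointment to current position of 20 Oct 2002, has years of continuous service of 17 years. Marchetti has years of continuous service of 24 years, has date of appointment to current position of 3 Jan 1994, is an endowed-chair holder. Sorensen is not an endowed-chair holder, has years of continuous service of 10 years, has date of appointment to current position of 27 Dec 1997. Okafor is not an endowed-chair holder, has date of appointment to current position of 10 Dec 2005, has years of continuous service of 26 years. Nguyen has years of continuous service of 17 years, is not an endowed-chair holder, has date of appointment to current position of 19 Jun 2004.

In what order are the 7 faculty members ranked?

Marchetti, Okonkwo, Sorensen, Marino, Nguyen, Varga, Okafor

By the first rule: Marchetti and Okonkwo (both an endowed-chair holder); then Sorensen, Marino, Nguyen, Varga and Okafor (each not an endowed-chair holder).
Marchetti and Okonkwo both have years of continuous service 24 years, so the next rule applies.
Among Marchetti and Okonkwo, by date of appointment to current position (earlier first): Marchetti (3 Jan 1994) before Okonkwo (1 Oct 1994).
Among Sorensen, Marino, Nguyen, Varga and Okafor, by years of continuous service (lower first): Sorensen (10 years) before Marino, Nguyen and Varga (17 years) before Okafor (26 years).
Among Marino, Nguyen and Varga, by date of appointment to current position (earlier first): Marino (20 Oct 2002) before Nguyen (19 Jun 2004) before Varga (17 Feb 2006).
Full order: Marchetti, Okonkwo, Sorensen, Marino, Nguyen, Varga, Okafor.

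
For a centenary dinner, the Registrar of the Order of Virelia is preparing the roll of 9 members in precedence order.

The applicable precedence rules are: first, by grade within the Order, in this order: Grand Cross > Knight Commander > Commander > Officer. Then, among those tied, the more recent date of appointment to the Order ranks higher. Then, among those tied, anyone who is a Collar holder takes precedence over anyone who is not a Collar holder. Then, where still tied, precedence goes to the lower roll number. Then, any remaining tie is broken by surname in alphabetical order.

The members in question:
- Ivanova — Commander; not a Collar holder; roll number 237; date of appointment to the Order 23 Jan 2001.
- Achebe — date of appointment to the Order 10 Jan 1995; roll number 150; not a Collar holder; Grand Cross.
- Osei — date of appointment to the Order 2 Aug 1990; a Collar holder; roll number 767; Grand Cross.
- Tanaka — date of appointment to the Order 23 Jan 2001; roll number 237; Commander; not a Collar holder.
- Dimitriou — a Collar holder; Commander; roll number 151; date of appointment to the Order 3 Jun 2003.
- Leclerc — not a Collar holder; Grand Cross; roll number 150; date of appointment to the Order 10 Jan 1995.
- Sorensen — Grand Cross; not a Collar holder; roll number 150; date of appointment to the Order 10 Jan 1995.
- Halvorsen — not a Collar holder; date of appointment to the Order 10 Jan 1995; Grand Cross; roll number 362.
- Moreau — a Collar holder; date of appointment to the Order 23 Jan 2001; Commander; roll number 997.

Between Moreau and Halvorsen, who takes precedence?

Halvorsen

By grade within the Order: Achebe, Leclerc, Sorensen, Halvorsen and Osei (Grand Cross); then Dimitriou, Moreau, Ivanova and Tanaka (Commander).
Among Achebe, Leclerc, Sorensen, Halvorsen and Osei, by date of appointment to the Order (later first): Achebe, Leclerc, Sorensen and Halvorsen (10 Jan 1995) before Osei (2 Aug 1990).
Achebe, Leclerc, Sorensen and Halvorsen are each not a Collar holder, so the next rule applies.
Among Achebe, Leclerc, Sorensen and Halvorsen, by roll number (lower first): Achebe, Leclerc and Sorensen (150) before Halvorsen (362).
Among Achebe, Leclerc and Sorensen, alphabetically by surname: Achebe before Leclerc before Sorensen.
Among Dimitriou, Moreau, Ivanova and Tanaka, by date of appointment to the Order (later first): Dimitriou (3 Jun 2003) before Moreau, Ivanova and Tanaka (23 Jan 2001).
Among Moreau, Ivanova and Tanaka, a Collar holder before not a Collar holder: Moreau (a Collar holder) before Ivanova and Tanaka (not a Collar holder).
Ivanova and Tanaka both have roll number 237, so the next rule applies.
Among Ivanova and Tanaka, alphabetically by surname: Ivanova before Tanaka.
So Halvorsen takes precedence.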